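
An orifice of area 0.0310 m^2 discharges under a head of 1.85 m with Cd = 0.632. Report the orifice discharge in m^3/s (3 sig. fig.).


Approach: apply the orifice equation, Q = Cd*A*sqrt(2*g*h).
Q = 0.632 * 0.0310 * sqrt(2*9.81*1.85) = 0.118 m^3/s
Therefore the orifice discharge = 0.118 m^3/s.


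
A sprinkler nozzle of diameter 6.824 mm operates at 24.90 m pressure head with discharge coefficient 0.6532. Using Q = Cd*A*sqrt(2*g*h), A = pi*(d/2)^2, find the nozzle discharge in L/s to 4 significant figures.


A = pi*(6.824e-3/2)^2 = 3.65736e-05 m^2
Q = 0.6532 * 3.65736e-05 * sqrt(2*9.81*24.90) * 1000 = 0.5280 L/s
Therefore the nozzle discharge = 0.5280 L/s.


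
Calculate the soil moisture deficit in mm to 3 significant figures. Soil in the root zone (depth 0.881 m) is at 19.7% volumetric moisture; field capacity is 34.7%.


Approach: apply the soil moisture deficit relation, SMD = (FC - theta)/100 * depth * 1000.
SMD = (34.7 - 19.7)/100 * 0.881 * 1000 = 132 mm
Therefore the soil moisture deficit = 132 mm.


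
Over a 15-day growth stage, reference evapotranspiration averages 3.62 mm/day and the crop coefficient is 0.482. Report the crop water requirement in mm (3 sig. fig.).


Approach: apply the crop water requirement relation, CWR = ET0 * Kc * days.
CWR = 3.62 * 0.482 * 15 = 26.2 mm
Therefore the crop water requirement = 26.2 mm.


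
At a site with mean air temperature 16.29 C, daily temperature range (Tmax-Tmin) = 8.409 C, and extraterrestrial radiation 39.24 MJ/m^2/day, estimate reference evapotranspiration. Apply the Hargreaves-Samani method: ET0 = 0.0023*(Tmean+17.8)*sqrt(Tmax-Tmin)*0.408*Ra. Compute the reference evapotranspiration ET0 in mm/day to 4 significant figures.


ET0 = 0.0023*(16.29+17.8)*sqrt(8.409)*0.408*39.24 = 3.640 mm/day
Therefore the reference evapotranspiration ET0 = 3.640 mm/day.


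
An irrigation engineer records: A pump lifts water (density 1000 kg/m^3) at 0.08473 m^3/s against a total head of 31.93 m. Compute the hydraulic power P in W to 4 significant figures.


Approach: apply the hydraulic power relation, P = rho*g*Q*H.
P = 1000 * 9.81 * 0.08473 * 31.93 = 26540 W
Therefore the hydraulic power P = 26540 W.


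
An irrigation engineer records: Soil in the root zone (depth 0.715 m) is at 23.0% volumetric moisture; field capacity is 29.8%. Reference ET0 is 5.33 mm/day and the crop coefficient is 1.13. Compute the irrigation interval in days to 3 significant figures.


Approach: apply soil-water budget scheduling, SMD = (FC-theta)/100*depth*1000; ETc = ET0*Kc; interval = SMD/ETc.
Step 1 — soil moisture deficit:
  SMD = (29.8 - 23.0)/100 * 0.715 * 1000 = 48.620 mm
Step 2 — daily crop ET (ETc = ET0*Kc):
  ETc = 5.33 * 1.13 = 6.0229 mm/day
Step 3 — irrigation interval (SMD/ETc):
  interval = 48.620 / 6.0229 = 8.07 days
Therefore the irrigation interval = 8.07 days.


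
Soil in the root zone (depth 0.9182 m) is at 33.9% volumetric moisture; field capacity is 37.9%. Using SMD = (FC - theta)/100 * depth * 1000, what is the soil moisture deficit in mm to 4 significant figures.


SMD = (37.9 - 33.9)/100 * 0.9182 * 1000 = 36.73 mm
Therefore the soil moisture deficit = 36.73 mm.


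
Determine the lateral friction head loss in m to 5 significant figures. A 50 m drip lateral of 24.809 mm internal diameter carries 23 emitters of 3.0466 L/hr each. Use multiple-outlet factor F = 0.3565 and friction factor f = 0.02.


Approach: apply Darcy-Weisbach with the multiple-outlet F-factor, Q = n*q/(3600*1000) m^3/s; v = Q/A; hf = F*f*(L/D)*(v^2/(2g)).
Q = 23*3.0466/(3600*1000) = 1.946439e-05 m^3/s
A = pi*(24.809e-3/2)^2 = 4.834020e-04 m^2, so v = Q/A = 0.04026543 m/s
hf = 0.3565*0.02*(50/0.024809)*(0.04026543^2/(2*9.81)) = 0.0011875 m
Therefore the lateral friction head loss = 0.0011875 m.


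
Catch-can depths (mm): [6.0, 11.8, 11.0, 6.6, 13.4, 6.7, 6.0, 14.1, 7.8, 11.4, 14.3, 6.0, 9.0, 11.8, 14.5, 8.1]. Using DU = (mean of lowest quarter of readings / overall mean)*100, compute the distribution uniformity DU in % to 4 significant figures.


sorted lowest 4 of 16: [6.0, 6.0, 6.0, 6.6] -> mean = 6.15000 mm
overall mean = 9.90625 mm
DU = (6.15000/9.90625)*100 = 62.08 %
Therefore the distribution uniformity DU = 62.08 %.


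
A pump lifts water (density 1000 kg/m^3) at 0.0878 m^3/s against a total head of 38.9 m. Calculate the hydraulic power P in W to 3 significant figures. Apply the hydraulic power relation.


Approach: apply the hydraulic power relation, P = rho*g*Q*H.
P = 1000 * 9.81 * 0.0878 * 38.9 = 33500 W
Therefore the hydraulic power P = 33500 W.


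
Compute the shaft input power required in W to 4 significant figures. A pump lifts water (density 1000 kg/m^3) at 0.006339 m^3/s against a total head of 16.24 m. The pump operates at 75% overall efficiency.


Approach: apply hydraulic power then efficiency conversion, P = rho*g*Q*H; P_in = P/eta.
Step 1 — hydraulic power (P = rho*g*Q*H):
  P = 1000 * 9.81 * 0.006339 * 16.24 = 1009.89 W
Step 2 — input power: P_in = P/eta = 1009.89 / 0.75 = 1347 W
Therefore the shaft input power required = 1347 W.


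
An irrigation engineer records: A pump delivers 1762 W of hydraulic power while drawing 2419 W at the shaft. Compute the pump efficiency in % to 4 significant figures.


Approach: apply the efficiency ratio, eta = (P_out/P_in)*100.
eta = (1762 / 2419) * 100 = 72.84 %
Therefore the pump efficiency = 72.84 %.


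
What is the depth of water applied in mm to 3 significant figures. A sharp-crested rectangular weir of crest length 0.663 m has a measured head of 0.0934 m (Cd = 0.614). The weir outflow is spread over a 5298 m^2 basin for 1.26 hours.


Approach: apply the rectangular weir equation with a volume-to-depth conversion, Q = (2/3)*Cd*L*sqrt(2g)*H^1.5; d = Q*t/A * 1000.
Step 1 — weir discharge:
  Q = (2/3)*0.614*0.663*sqrt(2*9.81)*0.0934^1.5 = 0.034313 m^3/s
Step 2 — volume: V = 0.034313 * 1.26*3600 = 155.64 m^3
Step 3 — depth: d = V/A * 1000 = 155.64/5298 * 1000 = 29.4 mm
Therefore the depth of water applied = 29.4 mm.


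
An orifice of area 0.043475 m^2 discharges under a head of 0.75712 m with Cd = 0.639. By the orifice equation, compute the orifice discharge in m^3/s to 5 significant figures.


Approach: apply the orifice equation, Q = Cd*A*sqrt(2*g*h).
Q = 0.639 * 0.043475 * sqrt(2*9.81*0.75712) = 0.10707 m^3/s
Therefore the orifice discharge = 0.10707 m^3/s.


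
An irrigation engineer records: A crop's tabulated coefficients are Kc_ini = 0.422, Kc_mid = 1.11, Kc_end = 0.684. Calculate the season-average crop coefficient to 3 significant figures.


Approach: apply a simple seasonal average, Kc_avg = (Kc_ini + Kc_mid + Kc_end)/3.
Kc_avg = (0.422 + 1.11 + 0.684)/3 = 0.739
Therefore the season-average crop coefficient = 0.739.


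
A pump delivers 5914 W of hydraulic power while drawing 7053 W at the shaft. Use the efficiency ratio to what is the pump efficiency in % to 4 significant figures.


Approach: apply the efficiency ratio, eta = (P_out/P_in)*100.
eta = (5914 / 7053) * 100 = 83.85 %
Therefore the pump efficiency = 83.85 %.


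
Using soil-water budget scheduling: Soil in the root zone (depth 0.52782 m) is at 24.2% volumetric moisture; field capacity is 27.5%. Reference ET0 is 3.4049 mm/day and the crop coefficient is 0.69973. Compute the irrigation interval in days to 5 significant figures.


Approach: apply soil-water budget scheduling, SMD = (FC-theta)/100*depth*1000; ETc = ET0*Kc; interval = SMD/ETc.
Step 1 — soil moisture deficit:
  SMD = (27.5 - 24.2)/100 * 0.52782 * 1000 = 17.41806 mm
Step 2 — daily crop ET (ETc = ET0*Kc):
  ETc = 3.4049 * 0.69973 = 2.382511 mm/day
Step 3 — irrigation interval (SMD/ETc):
  interval = 17.41806 / 2.382511 = 7.3108 days
Therefore the irrigation interval = 7.3108 days.


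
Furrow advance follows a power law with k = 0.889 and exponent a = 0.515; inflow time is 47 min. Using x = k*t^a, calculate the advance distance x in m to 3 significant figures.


x = 0.889 * 47^0.515 = 6.46 m
Therefore the advance distance x = 6.46 m.


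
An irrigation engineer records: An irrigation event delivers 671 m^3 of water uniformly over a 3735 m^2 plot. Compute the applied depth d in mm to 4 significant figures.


Approach: apply depth from volume over area, d = (V/A)*1000.
d = (671 / 3735) * 1000 = 179.7 mm
Therefore the applied depth d = 179.7 mm.


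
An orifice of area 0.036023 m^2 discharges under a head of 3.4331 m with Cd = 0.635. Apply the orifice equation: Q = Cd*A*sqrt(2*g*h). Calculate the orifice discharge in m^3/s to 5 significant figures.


Q = 0.635 * 0.036023 * sqrt(2*9.81*3.4331) = 0.18774 m^3/s
Therefore the orifice discharge = 0.18774 m^3/s.


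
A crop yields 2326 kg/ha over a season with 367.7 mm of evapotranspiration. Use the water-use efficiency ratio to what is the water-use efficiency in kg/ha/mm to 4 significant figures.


Approach: apply the water-use efficiency ratio, WUE = yield/ET.
WUE = 2326 / 367.7 = 6.326 kg/ha/mm
Therefore the water-use efficiency = 6.326 kg/ha/mm.


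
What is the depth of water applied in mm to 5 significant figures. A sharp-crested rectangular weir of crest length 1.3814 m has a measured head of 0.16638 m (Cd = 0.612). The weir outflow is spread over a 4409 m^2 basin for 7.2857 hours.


Approach: apply the rectangular weir equation with a volume-to-depth conversion, Q = (2/3)*Cd*L*sqrt(2g)*H^1.5; d = Q*t/A * 1000.
Step 1 — weir discharge:
  Q = (2/3)*0.612*1.3814*sqrt(2*9.81)*0.16638^1.5 = 0.1694263 m^3/s
Step 2 — volume: V = 0.1694263 * 7.2857*3600 = 4443.801 m^3
Step 3 — depth: d = V/A * 1000 = 4443.801/4409 * 1000 = 1007.9 mm
Therefore the depth of water applied = 1007.9 mm.


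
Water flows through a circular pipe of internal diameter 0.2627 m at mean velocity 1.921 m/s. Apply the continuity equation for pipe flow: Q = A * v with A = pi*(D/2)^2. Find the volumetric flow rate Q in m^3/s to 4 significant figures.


A = pi*(0.2627/2)^2 = 0.0542013 m^2
Q = 0.0542013 * 1.921 = 0.1041 m^3/s
Therefore the volumetric flow rate Q = 0.1041 m^3/s.


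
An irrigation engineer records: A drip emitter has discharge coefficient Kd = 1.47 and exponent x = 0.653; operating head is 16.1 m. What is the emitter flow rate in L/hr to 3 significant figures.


Approach: apply the emitter characteristic equation, q = Kd * h^x.
q = 1.47 * 16.1^0.653 = 9.02 L/hr
Therefore the emitter flow rate = 9.02 L/hr.


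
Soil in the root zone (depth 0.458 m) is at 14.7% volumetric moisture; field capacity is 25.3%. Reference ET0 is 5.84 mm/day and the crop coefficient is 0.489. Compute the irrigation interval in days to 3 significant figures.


Approach: apply soil-water budget scheduling, SMD = (FC-theta)/100*depth*1000; ETc = ET0*Kc; interval = SMD/ETc.
Step 1 — soil moisture deficit:
  SMD = (25.3 - 14.7)/100 * 0.458 * 1000 = 48.548 mm
Step 2 — daily crop ET (ETc = ET0*Kc):
  ETc = 5.84 * 0.489 = 2.8558 mm/day
Step 3 — irrigation interval (SMD/ETc):
  interval = 48.548 / 2.8558 = 17.0 days
Therefore the irrigation interval = 17.0 days.


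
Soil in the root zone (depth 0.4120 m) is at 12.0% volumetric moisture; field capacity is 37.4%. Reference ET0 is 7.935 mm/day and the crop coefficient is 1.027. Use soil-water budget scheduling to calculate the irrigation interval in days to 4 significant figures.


Approach: apply soil-water budget scheduling, SMD = (FC-theta)/100*depth*1000; ETc = ET0*Kc; interval = SMD/ETc.
Step 1 — soil moisture deficit:
  SMD = (37.4 - 12.0)/100 * 0.4120 * 1000 = 104.648 mm
Step 2 — daily crop ET (ETc = ET0*Kc):
  ETc = 7.935 * 1.027 = 8.14924 mm/day
Step 3 — irrigation interval (SMD/ETc):
  interval = 104.648 / 8.14924 = 12.84 days
Therefore the irrigation interval = 12.84 days.


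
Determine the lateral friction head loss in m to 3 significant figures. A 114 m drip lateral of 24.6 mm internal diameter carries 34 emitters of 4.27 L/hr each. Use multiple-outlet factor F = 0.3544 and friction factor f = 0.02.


Approach: apply Darcy-Weisbach with the multiple-outlet F-factor, Q = n*q/(3600*1000) m^3/s; v = Q/A; hf = F*f*(L/D)*(v^2/(2g)).
Q = 34*4.27/(3600*1000) = 4.0328e-05 m^3/s
A = pi*(24.6e-3/2)^2 = 4.7529e-04 m^2, so v = Q/A = 0.084849 m/s
hf = 0.3544*0.02*(114/0.0246)*(0.084849^2/(2*9.81)) = 0.0121 m
Therefore the lateral friction head loss = 0.0121 m.


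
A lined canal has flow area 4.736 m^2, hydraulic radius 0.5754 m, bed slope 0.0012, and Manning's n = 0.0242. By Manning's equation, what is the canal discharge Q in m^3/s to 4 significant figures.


Approach: apply Manning's equation, Q = (1/n)*A*R^(2/3)*S^(1/2).
Q = (1/0.0242) * 4.736 * 0.5754^(2/3) * 0.0012^(1/2) = 4.690 m^3/s
Therefore the canal discharge Q = 4.690 m^3/s.


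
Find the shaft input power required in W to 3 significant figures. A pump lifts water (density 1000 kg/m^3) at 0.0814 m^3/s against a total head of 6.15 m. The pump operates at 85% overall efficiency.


Approach: apply hydraulic power then efficiency conversion, P = rho*g*Q*H; P_in = P/eta.
Step 1 — hydraulic power (P = rho*g*Q*H):
  P = 1000 * 9.81 * 0.0814 * 6.15 = 4911.0 W
Step 2 — input power: P_in = P/eta = 4911.0 / 0.85 = 5780 W
Therefore the shaft input power required = 5780 W.


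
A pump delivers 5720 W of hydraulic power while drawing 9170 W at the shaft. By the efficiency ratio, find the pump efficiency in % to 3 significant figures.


Approach: apply the efficiency ratio, eta = (P_out/P_in)*100.
eta = (5720 / 9170) * 100 = 62.4 %
Therefore the pump efficiency = 62.4 %.


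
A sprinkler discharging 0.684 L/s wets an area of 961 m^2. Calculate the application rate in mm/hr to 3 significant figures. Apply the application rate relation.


Approach: apply the application rate relation, rate = (Q/A)*3600.
rate = (0.684 / 961) * 3600 = 2.56 mm/hr
Therefore the application rate = 2.56 mm/hr.


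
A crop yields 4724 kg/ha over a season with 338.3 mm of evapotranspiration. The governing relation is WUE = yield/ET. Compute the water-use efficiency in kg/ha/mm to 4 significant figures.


WUE = 4724 / 338.3 = 13.96 kg/ha/mm
Therefore the water-use efficiency = 13.96 kg/ha/mm.


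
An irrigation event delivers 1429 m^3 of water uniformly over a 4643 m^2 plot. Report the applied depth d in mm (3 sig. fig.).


Approach: apply depth from volume over area, d = (V/A)*1000.
d = (1429 / 4643) * 1000 = 308 mm
Therefore the applied depth d = 308 mm.


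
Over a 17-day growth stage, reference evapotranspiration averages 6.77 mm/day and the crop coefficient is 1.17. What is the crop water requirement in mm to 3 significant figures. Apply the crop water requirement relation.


Approach: apply the crop water requirement relation, CWR = ET0 * Kc * days.
CWR = 6.77 * 1.17 * 17 = 135 mm
Therefore the crop water requirement = 135 mm.


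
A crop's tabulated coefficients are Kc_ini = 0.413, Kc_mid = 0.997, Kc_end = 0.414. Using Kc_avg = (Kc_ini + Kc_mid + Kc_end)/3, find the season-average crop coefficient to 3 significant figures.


Kc_avg = (0.413 + 0.997 + 0.414)/3 = 0.608
Therefore the season-average crop coefficient = 0.608.


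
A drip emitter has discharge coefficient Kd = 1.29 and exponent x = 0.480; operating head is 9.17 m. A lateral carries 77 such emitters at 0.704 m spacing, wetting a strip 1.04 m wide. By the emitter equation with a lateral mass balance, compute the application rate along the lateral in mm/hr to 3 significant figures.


Approach: apply the emitter equation with a lateral mass balance, q = Kd*h^x; Q = n*q; rate = Q/(n*spacing*width).
Step 1 — single emitter flow (q = Kd*h^x):
  q = 1.29 * 9.17^0.480 = 3.7370 L/hr
Step 2 — total lateral flow: Q = 77 * 3.7370 = 287.75 L/hr
Step 3 — wetted area: A = 77 * 0.704 * 1.04 = 56.376 m^2
Step 4 — application rate: Q/A = 287.75/56.376 = 5.10 mm/hr
Therefore the application rate along the lateral = 5.10 mm/hr.


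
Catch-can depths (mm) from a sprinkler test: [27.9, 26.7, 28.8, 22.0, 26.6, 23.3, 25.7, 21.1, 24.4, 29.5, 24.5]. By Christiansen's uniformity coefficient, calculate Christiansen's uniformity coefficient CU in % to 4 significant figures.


Approach: apply Christiansen's uniformity coefficient, CU = (1 - mean_abs_deviation/mean)*100.
mean = 25.5000 mm
mean |d_i - mean| = 2.21818 mm
CU = (1 - 2.21818/25.5000)*100 = 91.30 %
Therefore Christiansen's uniformity coefficient CU = 91.30 %.


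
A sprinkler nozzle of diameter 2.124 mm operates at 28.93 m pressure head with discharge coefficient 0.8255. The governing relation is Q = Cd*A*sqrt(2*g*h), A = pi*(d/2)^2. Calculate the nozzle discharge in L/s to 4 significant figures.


A = pi*(2.124e-3/2)^2 = 3.54323e-06 m^2
Q = 0.8255 * 3.54323e-06 * sqrt(2*9.81*28.93) * 1000 = 0.06969 L/s
Therefore the nozzle discharge = 0.06969 L/s.


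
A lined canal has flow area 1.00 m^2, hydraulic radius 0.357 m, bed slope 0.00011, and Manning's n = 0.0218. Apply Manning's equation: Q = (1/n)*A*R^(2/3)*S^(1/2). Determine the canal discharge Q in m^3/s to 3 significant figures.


Q = (1/0.0218) * 1.00 * 0.357^(2/3) * 0.00011^(1/2) = 0.242 m^3/s
Therefore the canal discharge Q = 0.242 m^3/s.


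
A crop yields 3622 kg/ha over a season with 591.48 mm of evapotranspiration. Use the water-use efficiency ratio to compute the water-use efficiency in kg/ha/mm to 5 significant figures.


Approach: apply the water-use efficiency ratio, WUE = yield/ET.
WUE = 3622 / 591.48 = 6.1236 kg/ha/mm
Therefore the water-use efficiency = 6.1236 kg/ha/mm.


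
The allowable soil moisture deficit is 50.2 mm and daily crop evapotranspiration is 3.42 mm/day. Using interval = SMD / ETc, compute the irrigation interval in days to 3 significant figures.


interval = 50.2 / 3.42 = 14.7 days
Therefore the irrigation interval = 14.7 days.


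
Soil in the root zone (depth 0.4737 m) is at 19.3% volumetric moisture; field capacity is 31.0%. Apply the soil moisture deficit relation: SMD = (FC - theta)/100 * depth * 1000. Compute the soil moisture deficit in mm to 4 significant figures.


SMD = (31.0 - 19.3)/100 * 0.4737 * 1000 = 55.42 mm
Therefore the soil moisture deficit = 55.42 mm.


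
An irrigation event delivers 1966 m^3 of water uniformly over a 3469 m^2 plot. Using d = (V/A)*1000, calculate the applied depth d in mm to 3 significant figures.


d = (1966 / 3469) * 1000 = 567 mm
Therefore the applied depth d = 567 mm.


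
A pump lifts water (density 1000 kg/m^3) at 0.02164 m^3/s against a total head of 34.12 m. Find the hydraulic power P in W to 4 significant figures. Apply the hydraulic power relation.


Approach: apply the hydraulic power relation, P = rho*g*Q*H.
P = 1000 * 9.81 * 0.02164 * 34.12 = 7243 W
Therefore the hydraulic power P = 7243 W.


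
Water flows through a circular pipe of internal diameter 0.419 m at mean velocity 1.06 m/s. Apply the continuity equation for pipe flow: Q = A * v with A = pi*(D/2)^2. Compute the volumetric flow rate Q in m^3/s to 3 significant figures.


A = pi*(0.419/2)^2 = 0.13789 m^2
Q = 0.13789 * 1.06 = 0.146 m^3/s
Therefore the volumetric flow rate Q = 0.146 m^3/s.


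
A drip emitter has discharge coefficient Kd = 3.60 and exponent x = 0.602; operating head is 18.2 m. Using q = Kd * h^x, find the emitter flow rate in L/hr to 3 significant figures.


q = 3.60 * 18.2^0.602 = 20.6 L/hr
Therefore the emitter flow rate = 20.6 L/hr.


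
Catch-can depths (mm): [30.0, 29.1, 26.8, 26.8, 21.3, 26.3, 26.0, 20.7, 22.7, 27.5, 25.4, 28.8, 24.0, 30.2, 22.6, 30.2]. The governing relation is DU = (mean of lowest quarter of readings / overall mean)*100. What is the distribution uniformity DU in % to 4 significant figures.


sorted lowest 4 of 16: [20.7, 21.3, 22.6, 22.7] -> mean = 21.8250 mm
overall mean = 26.1500 mm
DU = (21.8250/26.1500)*100 = 83.46 %
Therefore the distribution uniformity DU = 83.46 %.


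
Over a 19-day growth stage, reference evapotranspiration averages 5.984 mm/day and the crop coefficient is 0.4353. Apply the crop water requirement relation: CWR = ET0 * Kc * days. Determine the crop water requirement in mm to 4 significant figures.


CWR = 5.984 * 0.4353 * 19 = 49.49 mm
Therefore the crop water requirement = 49.49 mm.


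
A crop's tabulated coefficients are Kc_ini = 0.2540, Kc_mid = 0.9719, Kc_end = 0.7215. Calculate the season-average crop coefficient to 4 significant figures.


Approach: apply a simple seasonal average, Kc_avg = (Kc_ini + Kc_mid + Kc_end)/3.
Kc_avg = (0.2540 + 0.9719 + 0.7215)/3 = 0.6491
Therefore the season-average crop coefficient = 0.6491.


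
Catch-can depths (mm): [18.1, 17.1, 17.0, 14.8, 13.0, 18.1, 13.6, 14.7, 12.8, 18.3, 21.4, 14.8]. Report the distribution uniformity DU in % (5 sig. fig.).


Approach: apply the low-quarter distribution uniformity, DU = (mean of lowest quarter of readings / overall mean)*100.
sorted lowest 3 of 12: [12.8, 13.0, 13.6] -> mean = 13.13333 mm
overall mean = 16.14167 mm
DU = (13.13333/16.14167)*100 = 81.363 %
Therefore the distribution uniformity DU = 81.363 %.


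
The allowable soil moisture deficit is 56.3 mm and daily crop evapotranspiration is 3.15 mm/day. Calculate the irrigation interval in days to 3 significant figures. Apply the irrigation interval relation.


Approach: apply the irrigation interval relation, interval = SMD / ETc.
interval = 56.3 / 3.15 = 17.9 days
Therefore the irrigation interval = 17.9 days.


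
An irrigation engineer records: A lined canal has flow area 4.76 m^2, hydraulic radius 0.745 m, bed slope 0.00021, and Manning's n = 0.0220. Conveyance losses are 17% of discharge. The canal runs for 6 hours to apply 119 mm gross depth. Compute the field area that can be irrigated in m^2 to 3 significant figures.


Approach: apply Manning's equation with a conveyance and depth budget, Q = (1/n)*A*R^(2/3)*S^(1/2); Q_field = Q*(1-loss); Area = Q_field*t/(d/1000).
Step 1 — canal discharge (Manning's equation):
  Q = (1/0.0220) * 4.76 * 0.745^(2/3) * 0.00021^(1/2) = 2.5767 m^3/s
Step 2 — delivered flow: Q_field = 2.5767*(1 - 17/100) = 2.1387 m^3/s
Step 3 — volume delivered: V = 2.1387 * 6*3600 = 46195 m^3
Step 4 — area served: A = V / (depth/1000) = 46195 / 0.119 = 388000 m^2
Therefore the field area that can be irrigated = 388000 m^2.


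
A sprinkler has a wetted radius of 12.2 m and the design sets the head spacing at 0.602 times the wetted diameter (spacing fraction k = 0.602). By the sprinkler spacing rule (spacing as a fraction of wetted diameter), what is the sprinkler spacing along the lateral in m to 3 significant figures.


Approach: apply the sprinkler spacing rule (spacing as a fraction of wetted diameter), S = k*(2*R).
S = 0.602 * (2 * 12.2) = 14.7 m
Therefore the sprinkler spacing along the lateral = 14.7 m.


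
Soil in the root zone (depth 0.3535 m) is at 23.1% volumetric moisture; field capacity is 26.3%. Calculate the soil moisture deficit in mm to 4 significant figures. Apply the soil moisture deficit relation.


Approach: apply the soil moisture deficit relation, SMD = (FC - theta)/100 * depth * 1000.
SMD = (26.3 - 23.1)/100 * 0.3535 * 1000 = 11.31 mm
Therefore the soil moisture deficit = 11.31 mm.


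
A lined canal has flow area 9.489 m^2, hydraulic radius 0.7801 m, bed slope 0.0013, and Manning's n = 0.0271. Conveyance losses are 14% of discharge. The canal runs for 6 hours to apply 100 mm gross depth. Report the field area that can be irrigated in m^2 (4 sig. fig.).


Approach: apply Manning's equation with a conveyance and depth budget, Q = (1/n)*A*R^(2/3)*S^(1/2); Q_field = Q*(1-loss); Area = Q_field*t/(d/1000).
Step 1 — canal discharge (Manning's equation):
  Q = (1/0.0271) * 9.489 * 0.7801^(2/3) * 0.0013^(1/2) = 10.6985 m^3/s
Step 2 — delivered flow: Q_field = 10.6985*(1 - 14/100) = 9.20071 m^3/s
Step 3 — volume delivered: V = 9.20071 * 6*3600 = 198735 m^3
Step 4 — area served: A = V / (depth/1000) = 198735 / 0.1 = 1987000 m^2
Therefore the field area that can be irrigated = 1987000 m^2.


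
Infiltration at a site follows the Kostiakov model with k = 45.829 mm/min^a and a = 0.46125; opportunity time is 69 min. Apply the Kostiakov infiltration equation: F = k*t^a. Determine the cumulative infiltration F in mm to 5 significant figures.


F = 45.829 * 69^0.46125 = 323.08 mm
Therefore the cumulative infiltration F = 323.08 mm.


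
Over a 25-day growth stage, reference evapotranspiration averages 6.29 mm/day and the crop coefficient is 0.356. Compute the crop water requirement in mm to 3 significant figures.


Approach: apply the crop water requirement relation, CWR = ET0 * Kc * days.
CWR = 6.29 * 0.356 * 25 = 56.0 mm
Therefore the crop water requirement = 56.0 mm.


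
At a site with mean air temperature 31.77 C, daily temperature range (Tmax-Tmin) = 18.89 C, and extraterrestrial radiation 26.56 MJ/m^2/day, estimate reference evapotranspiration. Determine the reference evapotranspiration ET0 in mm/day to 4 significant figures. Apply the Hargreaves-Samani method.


Approach: apply the Hargreaves-Samani method, ET0 = 0.0023*(Tmean+17.8)*sqrt(Tmax-Tmin)*0.408*Ra.
ET0 = 0.0023*(31.77+17.8)*sqrt(18.89)*0.408*26.56 = 5.370 mm/day
Therefore the reference evapotranspiration ET0 = 5.370 mm/day.


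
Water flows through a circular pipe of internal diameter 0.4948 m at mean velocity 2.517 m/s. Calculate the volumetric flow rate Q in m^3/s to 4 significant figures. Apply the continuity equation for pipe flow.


Approach: apply the continuity equation for pipe flow, Q = A * v with A = pi*(D/2)^2.
A = pi*(0.4948/2)^2 = 0.192287 m^2
Q = 0.192287 * 2.517 = 0.4840 m^3/s
Therefore the volumetric flow rate Q = 0.4840 m^3/s.


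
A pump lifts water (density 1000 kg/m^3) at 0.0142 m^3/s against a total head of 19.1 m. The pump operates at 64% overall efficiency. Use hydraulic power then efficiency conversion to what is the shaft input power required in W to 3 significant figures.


Approach: apply hydraulic power then efficiency conversion, P = rho*g*Q*H; P_in = P/eta.
Step 1 — hydraulic power (P = rho*g*Q*H):
  P = 1000 * 9.81 * 0.0142 * 19.1 = 2660.7 W
Step 2 — input power: P_in = P/eta = 2660.7 / 0.64 = 4160 W
Therefore the shaft input power required = 4160 W.


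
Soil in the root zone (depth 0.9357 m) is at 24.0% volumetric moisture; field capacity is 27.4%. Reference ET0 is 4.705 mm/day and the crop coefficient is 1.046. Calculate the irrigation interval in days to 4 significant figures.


Approach: apply soil-water budget scheduling, SMD = (FC-theta)/100*depth*1000; ETc = ET0*Kc; interval = SMD/ETc.
Step 1 — soil moisture deficit:
  SMD = (27.4 - 24.0)/100 * 0.9357 * 1000 = 31.8138 mm
Step 2 — daily crop ET (ETc = ET0*Kc):
  ETc = 4.705 * 1.046 = 4.92143 mm/day
Step 3 — irrigation interval (SMD/ETc):
  interval = 31.8138 / 4.92143 = 6.464 days
Therefore the irrigation interval = 6.464 days.


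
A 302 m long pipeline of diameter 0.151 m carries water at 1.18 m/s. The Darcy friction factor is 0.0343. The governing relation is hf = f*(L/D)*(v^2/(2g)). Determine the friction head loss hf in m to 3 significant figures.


hf = 0.0343 * (302/0.151) * (1.18^2 / (2*9.81))
hf = 4.87 m
Therefore the friction head loss hf = 4.87 m.


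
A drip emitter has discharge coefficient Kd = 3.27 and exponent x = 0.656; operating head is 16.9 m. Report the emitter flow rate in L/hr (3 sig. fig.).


Approach: apply the emitter characteristic equation, q = Kd * h^x.
q = 3.27 * 16.9^0.656 = 20.9 L/hr
Therefore the emitter flow rate = 20.9 L/hr.


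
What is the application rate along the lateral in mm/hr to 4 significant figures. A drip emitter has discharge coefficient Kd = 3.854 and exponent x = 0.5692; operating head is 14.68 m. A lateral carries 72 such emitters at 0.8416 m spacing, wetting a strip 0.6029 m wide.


Approach: apply the emitter equation with a lateral mass balance, q = Kd*h^x; Q = n*q; rate = Q/(n*spacing*width).
Step 1 — single emitter flow (q = Kd*h^x):
  q = 3.854 * 14.68^0.5692 = 17.7833 L/hr
Step 2 — total lateral flow: Q = 72 * 17.7833 = 1280.40 L/hr
Step 3 — wetted area: A = 72 * 0.8416 * 0.6029 = 36.5328 m^2
Step 4 — application rate: Q/A = 1280.40/36.5328 = 35.05 mm/hr
Therefore the application rate along the lateral = 35.05 mm/hr.


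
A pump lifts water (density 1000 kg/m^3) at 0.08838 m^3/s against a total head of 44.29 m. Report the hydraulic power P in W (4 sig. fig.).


Approach: apply the hydraulic power relation, P = rho*g*Q*H.
P = 1000 * 9.81 * 0.08838 * 44.29 = 38400 W
Therefore the hydraulic power P = 38400 W.


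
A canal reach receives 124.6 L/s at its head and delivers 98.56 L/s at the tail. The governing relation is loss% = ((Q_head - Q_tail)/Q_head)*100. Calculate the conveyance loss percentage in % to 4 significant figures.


loss = ((124.6 - 98.56)/124.6)*100 = 20.90 %
Therefore the conveyance loss percentage = 20.90 %.


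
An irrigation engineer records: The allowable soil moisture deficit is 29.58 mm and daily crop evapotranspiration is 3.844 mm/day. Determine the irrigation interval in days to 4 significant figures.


Approach: apply the irrigation interval relation, interval = SMD / ETc.
interval = 29.58 / 3.844 = 7.695 days
Therefore the irrigation interval = 7.695 days.


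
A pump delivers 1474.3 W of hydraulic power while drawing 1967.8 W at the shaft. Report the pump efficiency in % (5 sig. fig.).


Approach: apply the efficiency ratio, eta = (P_out/P_in)*100.
eta = (1474.3 / 1967.8) * 100 = 74.921 %
Therefore the pump efficiency = 74.921 %.


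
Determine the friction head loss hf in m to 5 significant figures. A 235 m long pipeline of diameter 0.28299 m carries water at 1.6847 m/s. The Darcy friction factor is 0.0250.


Approach: apply the Darcy-Weisbach equation, hf = f*(L/D)*(v^2/(2g)).
hf = 0.0250 * (235/0.28299) * (1.6847^2 / (2*9.81))
hf = 3.0032 m
Therefore the friction head loss hf = 3.0032 m.


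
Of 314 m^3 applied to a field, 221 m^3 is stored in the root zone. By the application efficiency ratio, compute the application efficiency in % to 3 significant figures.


Approach: apply the application efficiency ratio, Ea = (stored/applied)*100.
Ea = (221/314)*100 = 70.4 %
Therefore the application efficiency = 70.4 %.


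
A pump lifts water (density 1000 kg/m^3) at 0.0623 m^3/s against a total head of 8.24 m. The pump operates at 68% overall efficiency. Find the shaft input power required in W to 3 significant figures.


Approach: apply hydraulic power then efficiency conversion, P = rho*g*Q*H; P_in = P/eta.
Step 1 — hydraulic power (P = rho*g*Q*H):
  P = 1000 * 9.81 * 0.0623 * 8.24 = 5036.0 W
Step 2 — input power: P_in = P/eta = 5036.0 / 0.68 = 7410 W
Therefore the shaft input power required = 7410 W.


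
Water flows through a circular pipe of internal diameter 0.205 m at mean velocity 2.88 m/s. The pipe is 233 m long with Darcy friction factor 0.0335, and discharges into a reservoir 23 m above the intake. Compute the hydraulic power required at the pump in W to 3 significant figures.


Approach: apply continuity + Darcy-Weisbach + hydraulic power, Q = A*v; hf = f*(L/D)*(v^2/(2g)); H = static + hf; P = rho*g*Q*H.
Step 1 — flow rate (continuity, Q = A*v):
  A = pi*(0.205/2)^2 = 0.033006 m^2
  Q = 0.033006 * 2.88 = 0.095058 m^3/s
Step 2 — friction head loss (Darcy-Weisbach):
  hf = 0.0335 * (233/0.205) * (2.88^2 / (2*9.81))
  hf = 16.097 m
Step 3 — total head: H = 23 + 16.097 = 39.097 m
Step 4 — hydraulic power (P = rho*g*Q*H):
  P = 1000 * 9.81 * 0.095058 * 39.097 = 36500 W
Therefore the hydraulic power required at the pump = 36500 W.


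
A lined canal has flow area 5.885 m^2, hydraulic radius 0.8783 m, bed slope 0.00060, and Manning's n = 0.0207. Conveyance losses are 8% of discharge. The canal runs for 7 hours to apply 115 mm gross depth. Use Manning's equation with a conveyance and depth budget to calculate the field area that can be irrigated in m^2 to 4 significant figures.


Approach: apply Manning's equation with a conveyance and depth budget, Q = (1/n)*A*R^(2/3)*S^(1/2); Q_field = Q*(1-loss); Area = Q_field*t/(d/1000).
Step 1 — canal discharge (Manning's equation):
  Q = (1/0.0207) * 5.885 * 0.8783^(2/3) * 0.00060^(1/2) = 6.38676 m^3/s
Step 2 — delivered flow: Q_field = 6.38676*(1 - 8/100) = 5.87582 m^3/s
Step 3 — volume delivered: V = 5.87582 * 7*3600 = 148071 m^3
Step 4 — area served: A = V / (depth/1000) = 148071 / 0.115 = 1288000 m^2
Therefore the field area that can be irrigated = 1288000 m^2.


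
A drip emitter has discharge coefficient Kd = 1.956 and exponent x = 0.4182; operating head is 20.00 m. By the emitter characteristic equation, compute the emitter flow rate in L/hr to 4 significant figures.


Approach: apply the emitter characteristic equation, q = Kd * h^x.
q = 1.956 * 20.00^0.4182 = 6.846 L/hr
Therefore the emitter flow rate = 6.846 L/hr.


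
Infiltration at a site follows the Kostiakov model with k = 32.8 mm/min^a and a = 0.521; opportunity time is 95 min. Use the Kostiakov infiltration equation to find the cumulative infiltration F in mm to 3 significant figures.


Approach: apply the Kostiakov infiltration equation, F = k*t^a.
F = 32.8 * 95^0.521 = 352 mm
Therefore the cumulative infiltration F = 352 mm.


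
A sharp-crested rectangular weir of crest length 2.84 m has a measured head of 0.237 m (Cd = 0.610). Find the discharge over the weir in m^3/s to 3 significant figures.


Approach: apply the rectangular weir equation, Q = (2/3)*Cd*L*sqrt(2g)*H^1.5.
Q = (2/3)*0.610*2.84*sqrt(2*9.81)*0.237^1.5 = 0.590 m^3/s
Therefore the discharge over the weir = 0.590 m^3/s.


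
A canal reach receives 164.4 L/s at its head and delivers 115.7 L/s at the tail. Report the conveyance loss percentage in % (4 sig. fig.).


Approach: apply the conveyance loss ratio, loss% = ((Q_head - Q_tail)/Q_head)*100.
loss = ((164.4 - 115.7)/164.4)*100 = 29.62 %
Therefore the conveyance loss percentage = 29.62 %.


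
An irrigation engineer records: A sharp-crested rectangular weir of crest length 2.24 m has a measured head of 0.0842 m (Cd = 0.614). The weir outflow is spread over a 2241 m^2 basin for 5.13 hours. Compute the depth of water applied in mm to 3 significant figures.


Approach: apply the rectangular weir equation with a volume-to-depth conversion, Q = (2/3)*Cd*L*sqrt(2g)*H^1.5; d = Q*t/A * 1000.
Step 1 — weir discharge:
  Q = (2/3)*0.614*2.24*sqrt(2*9.81)*0.0842^1.5 = 0.099230 m^3/s
Step 2 — volume: V = 0.099230 * 5.13*3600 = 1832.6 m^3
Step 3 — depth: d = V/A * 1000 = 1832.6/2241 * 1000 = 818 mm
Therefore the depth of water applied = 818 mm.


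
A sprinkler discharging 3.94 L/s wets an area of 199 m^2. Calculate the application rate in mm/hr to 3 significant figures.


Approach: apply the application rate relation, rate = (Q/A)*3600.
rate = (3.94 / 199) * 3600 = 71.3 mm/hr
Therefore the application rate = 71.3 mm/hr.


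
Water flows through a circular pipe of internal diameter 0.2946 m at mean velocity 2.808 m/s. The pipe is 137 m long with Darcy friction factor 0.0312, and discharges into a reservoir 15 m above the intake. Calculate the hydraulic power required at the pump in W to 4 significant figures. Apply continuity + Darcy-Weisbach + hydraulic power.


Approach: apply continuity + Darcy-Weisbach + hydraulic power, Q = A*v; hf = f*(L/D)*(v^2/(2g)); H = static + hf; P = rho*g*Q*H.
Step 1 — flow rate (continuity, Q = A*v):
  A = pi*(0.2946/2)^2 = 0.0681640 m^2
  Q = 0.0681640 * 2.808 = 0.191405 m^3/s
Step 2 — friction head loss (Darcy-Weisbach):
  hf = 0.0312 * (137/0.2946) * (2.808^2 / (2*9.81))
  hf = 5.83093 m
Step 3 — total head: H = 15 + 5.83093 = 20.8309 m
Step 4 — hydraulic power (P = rho*g*Q*H):
  P = 1000 * 9.81 * 0.191405 * 20.8309 = 39110 W
Therefore the hydraulic power required at the pump = 39110 W.


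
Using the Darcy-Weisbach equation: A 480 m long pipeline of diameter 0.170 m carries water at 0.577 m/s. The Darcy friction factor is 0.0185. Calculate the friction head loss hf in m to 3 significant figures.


Approach: apply the Darcy-Weisbach equation, hf = f*(L/D)*(v^2/(2g)).
hf = 0.0185 * (480/0.170) * (0.577^2 / (2*9.81))
hf = 0.886 m
Therefore the friction head loss hf = 0.886 m.


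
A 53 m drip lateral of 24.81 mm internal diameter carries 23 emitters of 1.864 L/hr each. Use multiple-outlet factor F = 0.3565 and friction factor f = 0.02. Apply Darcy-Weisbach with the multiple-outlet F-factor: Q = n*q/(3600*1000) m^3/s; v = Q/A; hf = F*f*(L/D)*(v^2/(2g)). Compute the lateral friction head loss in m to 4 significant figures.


Q = 23*1.864/(3600*1000) = 1.19089e-05 m^3/s
A = pi*(24.81e-3/2)^2 = 4.83441e-04 m^2, so v = Q/A = 0.0246336 m/s
hf = 0.3565*0.02*(53/0.02481)*(0.0246336^2/(2*9.81)) = 0.0004711 m
Therefore the lateral friction head loss = 0.0004711 m.


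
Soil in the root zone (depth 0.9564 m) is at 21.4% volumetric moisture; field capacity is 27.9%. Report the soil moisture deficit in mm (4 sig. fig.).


Approach: apply the soil moisture deficit relation, SMD = (FC - theta)/100 * depth * 1000.
SMD = (27.9 - 21.4)/100 * 0.9564 * 1000 = 62.17 mm
Therefore the soil moisture deficit = 62.17 mm.


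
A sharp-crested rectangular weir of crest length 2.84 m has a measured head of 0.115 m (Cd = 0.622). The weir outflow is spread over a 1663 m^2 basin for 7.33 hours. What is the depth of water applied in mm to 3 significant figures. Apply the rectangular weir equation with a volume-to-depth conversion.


Approach: apply the rectangular weir equation with a volume-to-depth conversion, Q = (2/3)*Cd*L*sqrt(2g)*H^1.5; d = Q*t/A * 1000.
Step 1 — weir discharge:
  Q = (2/3)*0.622*2.84*sqrt(2*9.81)*0.115^1.5 = 0.20343 m^3/s
Step 2 — volume: V = 0.20343 * 7.33*3600 = 5368.1 m^3
Step 3 — depth: d = V/A * 1000 = 5368.1/1663 * 1000 = 3230 mm
Therefore the depth of water applied = 3230 mm.


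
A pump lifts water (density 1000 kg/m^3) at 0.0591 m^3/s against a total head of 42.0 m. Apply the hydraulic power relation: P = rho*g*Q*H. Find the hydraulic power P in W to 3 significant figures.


P = 1000 * 9.81 * 0.0591 * 42.0 = 24400 W
Therefore the hydraulic power P = 24400 W.


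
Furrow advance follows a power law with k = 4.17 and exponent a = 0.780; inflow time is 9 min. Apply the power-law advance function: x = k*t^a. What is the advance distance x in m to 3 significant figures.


x = 4.17 * 9^0.780 = 23.1 m
Therefore the advance distance x = 23.1 m.


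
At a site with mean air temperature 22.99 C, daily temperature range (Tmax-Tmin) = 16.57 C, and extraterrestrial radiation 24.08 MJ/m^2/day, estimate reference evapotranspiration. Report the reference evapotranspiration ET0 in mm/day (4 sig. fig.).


Approach: apply the Hargreaves-Samani method, ET0 = 0.0023*(Tmean+17.8)*sqrt(Tmax-Tmin)*0.408*Ra.
ET0 = 0.0023*(22.99+17.8)*sqrt(16.57)*0.408*24.08 = 3.752 mm/day
Therefore the reference evapotranspiration ET0 = 3.752 mm/day.


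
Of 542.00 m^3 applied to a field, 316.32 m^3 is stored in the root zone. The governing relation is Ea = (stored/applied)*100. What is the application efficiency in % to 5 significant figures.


Ea = (316.32/542.00)*100 = 58.362 %
Therefore the application efficiency = 58.362 %.


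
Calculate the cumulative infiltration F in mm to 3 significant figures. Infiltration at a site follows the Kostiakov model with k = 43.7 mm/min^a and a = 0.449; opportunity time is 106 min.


Approach: apply the Kostiakov infiltration equation, F = k*t^a.
F = 43.7 * 106^0.449 = 355 mm
Therefore the cumulative infiltration F = 355 mm.


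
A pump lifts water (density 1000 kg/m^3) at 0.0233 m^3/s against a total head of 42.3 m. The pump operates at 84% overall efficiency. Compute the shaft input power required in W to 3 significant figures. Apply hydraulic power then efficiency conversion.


Approach: apply hydraulic power then efficiency conversion, P = rho*g*Q*H; P_in = P/eta.
Step 1 — hydraulic power (P = rho*g*Q*H):
  P = 1000 * 9.81 * 0.0233 * 42.3 = 9668.6 W
Step 2 — input power: P_in = P/eta = 9668.6 / 0.84 = 11500 W
Therefore the shaft input power required = 11500 W.
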